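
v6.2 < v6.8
True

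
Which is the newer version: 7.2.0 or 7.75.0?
7.75.0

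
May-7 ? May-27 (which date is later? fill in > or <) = <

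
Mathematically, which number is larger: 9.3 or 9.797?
9.797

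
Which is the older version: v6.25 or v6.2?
v6.2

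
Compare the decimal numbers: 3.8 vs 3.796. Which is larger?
3.8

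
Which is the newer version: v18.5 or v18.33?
v18.33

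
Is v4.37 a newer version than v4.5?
Yes. Version numbers are compared segment by segment as integers, not as decimals: minor version 37 > 5, so v4.37 > v4.5 (even though the decimal 4.37 < 4.5).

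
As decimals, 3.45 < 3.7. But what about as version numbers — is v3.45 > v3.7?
True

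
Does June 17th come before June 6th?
No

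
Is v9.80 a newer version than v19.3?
No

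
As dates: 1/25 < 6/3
True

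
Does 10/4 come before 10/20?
Yes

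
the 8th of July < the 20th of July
True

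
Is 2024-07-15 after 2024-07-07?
Yes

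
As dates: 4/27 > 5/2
False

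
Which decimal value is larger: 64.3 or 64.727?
64.727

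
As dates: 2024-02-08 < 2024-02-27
True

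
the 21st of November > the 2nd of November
True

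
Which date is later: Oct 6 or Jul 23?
Oct 6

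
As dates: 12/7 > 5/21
True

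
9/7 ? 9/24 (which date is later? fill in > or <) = <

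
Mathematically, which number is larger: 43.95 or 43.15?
43.95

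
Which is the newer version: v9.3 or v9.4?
v9.4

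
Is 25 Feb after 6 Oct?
No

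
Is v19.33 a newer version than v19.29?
Yes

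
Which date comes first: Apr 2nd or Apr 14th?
Apr 2nd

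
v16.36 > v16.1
True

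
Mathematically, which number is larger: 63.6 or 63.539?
63.6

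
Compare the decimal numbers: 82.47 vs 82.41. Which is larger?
82.47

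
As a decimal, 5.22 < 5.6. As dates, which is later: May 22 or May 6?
May 22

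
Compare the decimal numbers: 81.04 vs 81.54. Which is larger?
81.54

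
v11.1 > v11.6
False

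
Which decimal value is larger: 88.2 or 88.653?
88.653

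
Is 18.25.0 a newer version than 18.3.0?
Yes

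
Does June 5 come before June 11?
Yes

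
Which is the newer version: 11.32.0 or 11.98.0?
11.98.0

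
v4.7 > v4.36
False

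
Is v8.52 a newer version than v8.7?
Yes. Version numbers are compared segment by segment as integers, not as decimals: minor version 52 > 7, so v8.52 > v8.7 (even though the decimal 8.52 < 8.7).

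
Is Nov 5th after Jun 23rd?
Yes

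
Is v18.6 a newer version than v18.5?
Yes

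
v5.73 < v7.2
True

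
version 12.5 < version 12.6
True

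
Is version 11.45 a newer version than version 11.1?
Yes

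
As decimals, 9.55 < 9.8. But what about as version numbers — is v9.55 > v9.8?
True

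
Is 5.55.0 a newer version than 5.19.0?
Yes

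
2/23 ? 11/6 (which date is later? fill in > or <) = <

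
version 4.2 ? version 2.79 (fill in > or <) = >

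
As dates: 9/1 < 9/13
True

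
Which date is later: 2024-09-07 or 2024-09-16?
2024-09-16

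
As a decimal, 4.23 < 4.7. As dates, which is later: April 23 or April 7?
April 23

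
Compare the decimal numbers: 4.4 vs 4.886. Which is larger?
4.886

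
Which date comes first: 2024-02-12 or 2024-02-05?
2024-02-05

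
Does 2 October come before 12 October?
Yes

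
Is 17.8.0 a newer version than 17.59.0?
No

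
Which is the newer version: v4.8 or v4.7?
v4.8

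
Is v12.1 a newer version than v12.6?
No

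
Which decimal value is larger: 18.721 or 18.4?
18.721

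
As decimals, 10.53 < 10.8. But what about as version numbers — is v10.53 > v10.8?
True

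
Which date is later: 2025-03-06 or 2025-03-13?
2025-03-13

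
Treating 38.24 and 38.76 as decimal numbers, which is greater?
38.76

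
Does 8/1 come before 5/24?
No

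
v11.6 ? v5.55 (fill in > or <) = >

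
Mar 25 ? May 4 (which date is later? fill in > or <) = <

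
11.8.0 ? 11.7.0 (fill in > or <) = >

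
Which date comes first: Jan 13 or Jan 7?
Jan 7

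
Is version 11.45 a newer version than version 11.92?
No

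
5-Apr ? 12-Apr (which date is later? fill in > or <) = <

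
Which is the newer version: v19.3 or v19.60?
v19.60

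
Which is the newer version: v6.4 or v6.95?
v6.95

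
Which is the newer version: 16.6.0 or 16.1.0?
16.6.0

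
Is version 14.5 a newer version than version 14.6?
No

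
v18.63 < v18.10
False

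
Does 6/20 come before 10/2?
Yes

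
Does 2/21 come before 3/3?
Yes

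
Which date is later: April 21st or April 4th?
April 21st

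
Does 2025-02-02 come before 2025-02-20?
Yes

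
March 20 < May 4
True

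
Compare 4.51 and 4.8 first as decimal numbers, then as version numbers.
As decimals: 4.51 < 4.8. As versions: v4.51 > v4.8 (minor version 51 > 8).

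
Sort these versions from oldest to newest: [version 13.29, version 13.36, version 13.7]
[version 13.7, version 13.29, version 13.36]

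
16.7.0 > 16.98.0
False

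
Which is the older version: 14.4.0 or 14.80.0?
14.4.0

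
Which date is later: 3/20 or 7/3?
7/3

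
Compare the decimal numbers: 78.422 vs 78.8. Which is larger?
78.8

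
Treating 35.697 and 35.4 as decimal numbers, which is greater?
35.697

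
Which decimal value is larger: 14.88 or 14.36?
14.88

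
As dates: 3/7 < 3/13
True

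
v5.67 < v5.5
False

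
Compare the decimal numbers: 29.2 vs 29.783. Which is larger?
29.783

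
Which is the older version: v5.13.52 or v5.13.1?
v5.13.1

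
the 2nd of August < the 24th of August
True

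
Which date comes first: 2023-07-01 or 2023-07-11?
2023-07-01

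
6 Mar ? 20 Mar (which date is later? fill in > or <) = <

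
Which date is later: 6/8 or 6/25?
6/25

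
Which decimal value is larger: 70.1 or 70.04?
70.1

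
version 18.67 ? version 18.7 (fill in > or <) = >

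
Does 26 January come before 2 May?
Yes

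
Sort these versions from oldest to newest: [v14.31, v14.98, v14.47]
[v14.31, v14.47, v14.98]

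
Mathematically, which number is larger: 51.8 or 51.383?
51.8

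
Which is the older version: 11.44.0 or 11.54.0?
11.44.0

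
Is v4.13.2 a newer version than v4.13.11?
No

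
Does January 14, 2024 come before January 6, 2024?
No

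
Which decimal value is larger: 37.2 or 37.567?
37.567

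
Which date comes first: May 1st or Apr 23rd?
Apr 23rd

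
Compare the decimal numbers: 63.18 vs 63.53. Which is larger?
63.53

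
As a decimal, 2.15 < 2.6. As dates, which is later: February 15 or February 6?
February 15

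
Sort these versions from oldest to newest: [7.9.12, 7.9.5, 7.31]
[7.9.5, 7.9.12, 7.31]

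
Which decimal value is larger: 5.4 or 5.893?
5.893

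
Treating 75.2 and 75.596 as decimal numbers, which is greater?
75.596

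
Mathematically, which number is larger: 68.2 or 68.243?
68.243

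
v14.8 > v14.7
True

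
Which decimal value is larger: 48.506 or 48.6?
48.6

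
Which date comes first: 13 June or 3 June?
3 June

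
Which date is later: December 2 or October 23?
December 2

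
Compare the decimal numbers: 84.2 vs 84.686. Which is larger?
84.686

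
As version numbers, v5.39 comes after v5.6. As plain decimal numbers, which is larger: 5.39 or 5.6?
5.6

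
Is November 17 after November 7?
Yes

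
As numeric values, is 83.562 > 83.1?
True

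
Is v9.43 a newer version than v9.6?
Yes. Version numbers are compared segment by segment as integers, not as decimals: minor version 43 > 6, so v9.43 > v9.6 (even though the decimal 9.43 < 9.6).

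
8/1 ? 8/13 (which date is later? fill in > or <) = <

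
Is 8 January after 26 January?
No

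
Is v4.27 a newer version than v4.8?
Yes. Version numbers are compared segment by segment as integers, not as decimals: minor version 27 > 8, so v4.27 > v4.8 (even though the decimal 4.27 < 4.8).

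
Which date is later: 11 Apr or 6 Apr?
11 Apr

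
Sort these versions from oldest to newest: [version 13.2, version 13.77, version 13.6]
[version 13.2, version 13.6, version 13.77]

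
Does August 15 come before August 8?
No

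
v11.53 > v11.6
True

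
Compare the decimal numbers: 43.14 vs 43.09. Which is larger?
43.14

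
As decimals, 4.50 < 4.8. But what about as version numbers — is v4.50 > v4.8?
True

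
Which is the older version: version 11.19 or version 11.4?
version 11.4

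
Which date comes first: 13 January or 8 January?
8 January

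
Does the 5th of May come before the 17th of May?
Yes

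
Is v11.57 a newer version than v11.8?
Yes. Version numbers are compared segment by segment as integers, not as decimals: minor version 57 > 8, so v11.57 > v11.8 (even though the decimal 11.57 < 11.8).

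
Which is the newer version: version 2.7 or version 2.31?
version 2.31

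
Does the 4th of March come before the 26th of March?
Yes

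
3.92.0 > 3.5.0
True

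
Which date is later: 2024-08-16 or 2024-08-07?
2024-08-16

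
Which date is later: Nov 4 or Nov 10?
Nov 10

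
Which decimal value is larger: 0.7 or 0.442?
0.7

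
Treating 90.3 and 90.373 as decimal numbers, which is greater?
90.373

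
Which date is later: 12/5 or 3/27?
12/5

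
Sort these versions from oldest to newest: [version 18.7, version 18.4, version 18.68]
[version 18.4, version 18.7, version 18.68]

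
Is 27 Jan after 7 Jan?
Yes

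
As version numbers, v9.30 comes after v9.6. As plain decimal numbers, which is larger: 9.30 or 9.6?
9.6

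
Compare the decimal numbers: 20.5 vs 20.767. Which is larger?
20.767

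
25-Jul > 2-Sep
False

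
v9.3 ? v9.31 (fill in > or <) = <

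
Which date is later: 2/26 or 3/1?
3/1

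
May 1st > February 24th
True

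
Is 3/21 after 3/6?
Yes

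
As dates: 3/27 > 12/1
False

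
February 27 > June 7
False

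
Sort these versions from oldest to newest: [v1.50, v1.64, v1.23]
[v1.23, v1.50, v1.64]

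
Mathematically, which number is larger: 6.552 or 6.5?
6.552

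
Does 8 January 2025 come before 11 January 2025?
Yes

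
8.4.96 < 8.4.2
False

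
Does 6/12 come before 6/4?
No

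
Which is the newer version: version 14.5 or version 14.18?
version 14.18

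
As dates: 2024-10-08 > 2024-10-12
False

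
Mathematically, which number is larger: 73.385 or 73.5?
73.5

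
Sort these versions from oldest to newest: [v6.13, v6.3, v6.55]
[v6.3, v6.13, v6.55]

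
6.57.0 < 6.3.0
False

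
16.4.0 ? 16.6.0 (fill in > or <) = <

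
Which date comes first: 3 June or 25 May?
25 May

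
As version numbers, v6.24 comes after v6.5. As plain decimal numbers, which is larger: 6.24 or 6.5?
6.5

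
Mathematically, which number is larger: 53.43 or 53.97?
53.97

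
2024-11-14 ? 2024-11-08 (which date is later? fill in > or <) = >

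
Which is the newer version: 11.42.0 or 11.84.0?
11.84.0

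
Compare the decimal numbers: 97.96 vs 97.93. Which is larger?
97.96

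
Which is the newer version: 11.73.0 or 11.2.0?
11.73.0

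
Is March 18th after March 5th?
Yes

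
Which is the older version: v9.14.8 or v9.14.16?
v9.14.8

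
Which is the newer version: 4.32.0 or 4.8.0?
4.32.0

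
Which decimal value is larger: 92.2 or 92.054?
92.2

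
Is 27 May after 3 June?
No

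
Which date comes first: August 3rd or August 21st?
August 3rd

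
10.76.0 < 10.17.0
False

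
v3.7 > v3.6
True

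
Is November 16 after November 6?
Yes. Day 16 comes after day 6 in November — this is a date comparison, not a decimal one (the decimal 11.16 would be smaller than 11.6).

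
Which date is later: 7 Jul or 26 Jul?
26 Jul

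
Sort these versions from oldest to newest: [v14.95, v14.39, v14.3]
[v14.3, v14.39, v14.95]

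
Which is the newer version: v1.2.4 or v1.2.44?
v1.2.44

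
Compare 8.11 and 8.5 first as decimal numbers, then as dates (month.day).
As decimals: 8.11 < 8.5. As dates: 8/11 is later than 8/5 (day 11 > day 5).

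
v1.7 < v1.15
True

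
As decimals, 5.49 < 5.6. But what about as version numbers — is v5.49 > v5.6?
True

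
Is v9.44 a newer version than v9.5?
Yes. Version numbers are compared segment by segment as integers, not as decimals: minor version 44 > 5, so v9.44 > v9.5 (even though the decimal 9.44 < 9.5).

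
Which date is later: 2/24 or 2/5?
2/24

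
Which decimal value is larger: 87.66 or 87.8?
87.8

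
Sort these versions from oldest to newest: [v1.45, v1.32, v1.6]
[v1.6, v1.32, v1.45]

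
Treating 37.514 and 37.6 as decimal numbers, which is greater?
37.6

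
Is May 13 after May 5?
Yes. Day 13 comes after day 5 in May — this is a date comparison, not a decimal one (the decimal 5.13 would be smaller than 5.5).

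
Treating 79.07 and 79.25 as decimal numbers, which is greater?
79.25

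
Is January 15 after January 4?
Yes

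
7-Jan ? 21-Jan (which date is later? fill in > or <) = <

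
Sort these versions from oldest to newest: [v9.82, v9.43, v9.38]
[v9.38, v9.43, v9.82]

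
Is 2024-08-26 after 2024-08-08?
Yes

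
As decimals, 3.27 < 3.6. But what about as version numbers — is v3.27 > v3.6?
True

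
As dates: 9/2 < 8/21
False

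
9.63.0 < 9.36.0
False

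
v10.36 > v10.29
True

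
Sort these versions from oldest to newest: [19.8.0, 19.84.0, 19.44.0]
[19.8.0, 19.44.0, 19.84.0]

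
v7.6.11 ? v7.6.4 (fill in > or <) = >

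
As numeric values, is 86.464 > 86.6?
False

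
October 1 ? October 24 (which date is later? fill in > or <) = <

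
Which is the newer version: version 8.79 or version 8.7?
version 8.79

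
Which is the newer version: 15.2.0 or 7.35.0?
15.2.0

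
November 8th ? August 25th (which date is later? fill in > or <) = >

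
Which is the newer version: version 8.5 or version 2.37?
version 8.5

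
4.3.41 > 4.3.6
True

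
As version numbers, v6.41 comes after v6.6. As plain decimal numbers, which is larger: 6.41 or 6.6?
6.6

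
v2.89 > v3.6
False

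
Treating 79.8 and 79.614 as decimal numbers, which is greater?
79.8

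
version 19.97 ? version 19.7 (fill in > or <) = >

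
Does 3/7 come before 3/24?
Yes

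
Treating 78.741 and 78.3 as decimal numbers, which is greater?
78.741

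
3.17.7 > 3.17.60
False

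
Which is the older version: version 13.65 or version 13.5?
version 13.5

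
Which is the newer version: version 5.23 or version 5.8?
version 5.23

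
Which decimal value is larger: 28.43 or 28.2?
28.43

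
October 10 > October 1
True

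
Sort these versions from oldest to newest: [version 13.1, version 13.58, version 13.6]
[version 13.1, version 13.6, version 13.58]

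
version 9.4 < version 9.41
True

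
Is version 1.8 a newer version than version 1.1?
Yes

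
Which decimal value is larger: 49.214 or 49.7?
49.7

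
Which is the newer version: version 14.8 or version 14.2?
version 14.8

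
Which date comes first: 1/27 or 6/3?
1/27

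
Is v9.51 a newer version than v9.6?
Yes. Version numbers are compared segment by segment as integers, not as decimals: minor version 51 > 6, so v9.51 > v9.6 (even though the decimal 9.51 < 9.6).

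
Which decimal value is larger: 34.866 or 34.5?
34.866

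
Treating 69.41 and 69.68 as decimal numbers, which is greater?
69.68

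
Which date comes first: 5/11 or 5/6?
5/6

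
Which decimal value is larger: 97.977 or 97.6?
97.977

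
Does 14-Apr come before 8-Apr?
No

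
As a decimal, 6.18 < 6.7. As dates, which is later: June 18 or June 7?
June 18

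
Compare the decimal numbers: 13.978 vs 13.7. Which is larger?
13.978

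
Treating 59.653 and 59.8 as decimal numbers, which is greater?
59.8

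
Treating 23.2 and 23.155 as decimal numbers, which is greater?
23.2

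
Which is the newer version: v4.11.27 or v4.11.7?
v4.11.27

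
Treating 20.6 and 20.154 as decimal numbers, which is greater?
20.6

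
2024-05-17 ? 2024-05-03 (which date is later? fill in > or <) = >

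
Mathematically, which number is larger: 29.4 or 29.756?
29.756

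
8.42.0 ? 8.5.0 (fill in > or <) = >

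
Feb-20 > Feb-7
True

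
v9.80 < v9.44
False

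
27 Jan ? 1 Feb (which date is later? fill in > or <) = <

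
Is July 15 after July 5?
Yes. Day 15 comes after day 5 in July — this is a date comparison, not a decimal one (the decimal 7.15 would be smaller than 7.5).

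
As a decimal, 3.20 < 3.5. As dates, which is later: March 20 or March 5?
March 20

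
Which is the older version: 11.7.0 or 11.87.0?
11.7.0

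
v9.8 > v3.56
True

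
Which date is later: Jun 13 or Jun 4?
Jun 13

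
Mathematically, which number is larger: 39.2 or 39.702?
39.702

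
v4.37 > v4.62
False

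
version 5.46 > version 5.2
True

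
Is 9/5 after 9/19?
No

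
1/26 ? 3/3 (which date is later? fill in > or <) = <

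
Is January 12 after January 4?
Yes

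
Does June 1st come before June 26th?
Yes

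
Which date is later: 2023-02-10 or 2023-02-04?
2023-02-10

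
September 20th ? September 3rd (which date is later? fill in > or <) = >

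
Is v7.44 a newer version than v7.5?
Yes. Version numbers are compared segment by segment as integers, not as decimals: minor version 44 > 5, so v7.44 > v7.5 (even though the decimal 7.44 < 7.5).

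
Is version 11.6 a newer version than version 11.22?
No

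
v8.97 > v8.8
True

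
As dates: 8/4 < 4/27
False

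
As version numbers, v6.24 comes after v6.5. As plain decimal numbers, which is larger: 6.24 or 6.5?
6.5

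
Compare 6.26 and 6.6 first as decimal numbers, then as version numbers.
As decimals: 6.26 < 6.6. As versions: v6.26 > v6.6 (minor version 26 > 6).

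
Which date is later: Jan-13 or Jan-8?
Jan-13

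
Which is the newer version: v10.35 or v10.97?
v10.97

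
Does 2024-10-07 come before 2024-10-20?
Yes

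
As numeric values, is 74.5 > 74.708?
False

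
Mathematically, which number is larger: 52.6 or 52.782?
52.782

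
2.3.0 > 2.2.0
True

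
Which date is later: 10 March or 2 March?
10 March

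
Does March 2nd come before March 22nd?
Yes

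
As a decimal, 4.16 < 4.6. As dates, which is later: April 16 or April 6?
April 16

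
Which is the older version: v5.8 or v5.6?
v5.6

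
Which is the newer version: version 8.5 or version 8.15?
version 8.15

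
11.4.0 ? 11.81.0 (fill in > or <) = <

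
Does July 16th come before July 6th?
No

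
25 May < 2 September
True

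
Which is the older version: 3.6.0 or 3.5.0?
3.5.0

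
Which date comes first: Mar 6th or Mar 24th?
Mar 6th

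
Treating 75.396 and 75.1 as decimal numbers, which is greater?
75.396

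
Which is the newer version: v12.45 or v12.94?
v12.94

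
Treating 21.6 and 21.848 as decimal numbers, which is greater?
21.848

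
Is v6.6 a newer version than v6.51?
No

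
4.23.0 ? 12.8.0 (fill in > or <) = <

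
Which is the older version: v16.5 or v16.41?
v16.5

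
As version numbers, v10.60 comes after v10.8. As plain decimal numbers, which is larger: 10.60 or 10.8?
10.8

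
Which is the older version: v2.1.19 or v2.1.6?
v2.1.6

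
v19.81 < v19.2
False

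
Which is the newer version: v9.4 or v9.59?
v9.59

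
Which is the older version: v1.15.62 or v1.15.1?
v1.15.1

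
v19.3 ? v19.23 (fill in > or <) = <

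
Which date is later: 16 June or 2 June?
16 June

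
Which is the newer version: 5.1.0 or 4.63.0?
5.1.0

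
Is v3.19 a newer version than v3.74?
No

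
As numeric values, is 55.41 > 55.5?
False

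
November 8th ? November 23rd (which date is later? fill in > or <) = <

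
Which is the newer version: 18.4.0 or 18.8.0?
18.8.0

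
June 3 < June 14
True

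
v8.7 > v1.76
True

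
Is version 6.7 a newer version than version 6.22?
No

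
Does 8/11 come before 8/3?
No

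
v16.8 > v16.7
True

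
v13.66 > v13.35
True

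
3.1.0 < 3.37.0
True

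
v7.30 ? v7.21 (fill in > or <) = >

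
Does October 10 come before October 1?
No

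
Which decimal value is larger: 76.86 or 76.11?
76.86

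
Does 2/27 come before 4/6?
Yes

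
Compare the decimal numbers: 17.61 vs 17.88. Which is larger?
17.88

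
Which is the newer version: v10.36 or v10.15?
v10.36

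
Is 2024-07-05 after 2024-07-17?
No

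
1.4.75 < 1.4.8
False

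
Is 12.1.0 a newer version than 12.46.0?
No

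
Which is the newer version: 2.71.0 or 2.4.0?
2.71.0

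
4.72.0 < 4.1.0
False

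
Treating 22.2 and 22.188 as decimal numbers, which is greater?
22.2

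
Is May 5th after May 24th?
No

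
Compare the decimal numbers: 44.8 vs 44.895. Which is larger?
44.895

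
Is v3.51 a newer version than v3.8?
Yes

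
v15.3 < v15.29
True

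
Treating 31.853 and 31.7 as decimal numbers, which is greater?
31.853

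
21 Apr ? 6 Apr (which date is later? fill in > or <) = >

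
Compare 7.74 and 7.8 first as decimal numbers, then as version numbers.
As decimals: 7.74 < 7.8. As versions: v7.74 > v7.8 (minor version 74 > 8).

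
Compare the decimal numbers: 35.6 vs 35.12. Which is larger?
35.6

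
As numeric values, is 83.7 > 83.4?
True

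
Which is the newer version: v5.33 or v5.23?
v5.33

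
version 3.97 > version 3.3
True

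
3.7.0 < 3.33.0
True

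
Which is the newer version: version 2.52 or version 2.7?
version 2.52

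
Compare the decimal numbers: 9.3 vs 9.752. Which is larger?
9.752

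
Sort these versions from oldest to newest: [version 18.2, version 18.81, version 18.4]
[version 18.2, version 18.4, version 18.81]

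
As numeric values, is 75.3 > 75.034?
True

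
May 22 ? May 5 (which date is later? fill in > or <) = >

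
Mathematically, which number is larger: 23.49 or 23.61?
23.61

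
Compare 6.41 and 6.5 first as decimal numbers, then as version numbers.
As decimals: 6.41 < 6.5. As versions: v6.41 > v6.5 (minor version 41 > 5).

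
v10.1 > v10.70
False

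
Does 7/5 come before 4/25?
No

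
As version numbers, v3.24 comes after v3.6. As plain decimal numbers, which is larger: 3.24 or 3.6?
3.6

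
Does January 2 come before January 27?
Yes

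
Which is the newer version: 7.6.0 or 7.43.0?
7.43.0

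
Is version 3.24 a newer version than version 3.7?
Yes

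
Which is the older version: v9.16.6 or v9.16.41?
v9.16.6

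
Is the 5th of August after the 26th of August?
No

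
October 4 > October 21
False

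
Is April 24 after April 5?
Yes. Day 24 comes after day 5 in April — this is a date comparison, not a decimal one (the decimal 4.24 would be smaller than 4.5).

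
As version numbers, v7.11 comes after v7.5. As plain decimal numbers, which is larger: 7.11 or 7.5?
7.5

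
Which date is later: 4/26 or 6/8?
6/8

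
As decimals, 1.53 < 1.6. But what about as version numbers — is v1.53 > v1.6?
True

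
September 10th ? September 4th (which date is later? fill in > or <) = >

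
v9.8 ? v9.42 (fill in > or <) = <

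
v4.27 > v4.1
True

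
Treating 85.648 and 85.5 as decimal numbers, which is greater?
85.648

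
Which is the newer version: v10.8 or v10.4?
v10.8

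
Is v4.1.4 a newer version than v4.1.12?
No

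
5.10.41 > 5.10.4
True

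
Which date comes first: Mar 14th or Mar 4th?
Mar 4th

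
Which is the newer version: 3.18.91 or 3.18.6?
3.18.91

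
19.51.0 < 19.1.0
False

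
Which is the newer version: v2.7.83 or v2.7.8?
v2.7.83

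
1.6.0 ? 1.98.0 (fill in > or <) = <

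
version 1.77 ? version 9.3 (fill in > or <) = <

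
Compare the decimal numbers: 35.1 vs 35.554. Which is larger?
35.554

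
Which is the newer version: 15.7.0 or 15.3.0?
15.7.0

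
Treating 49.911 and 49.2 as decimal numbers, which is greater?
49.911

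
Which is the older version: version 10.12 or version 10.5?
version 10.5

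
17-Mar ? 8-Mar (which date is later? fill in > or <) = >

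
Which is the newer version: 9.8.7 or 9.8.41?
9.8.41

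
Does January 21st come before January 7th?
No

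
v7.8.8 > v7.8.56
False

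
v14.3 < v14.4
True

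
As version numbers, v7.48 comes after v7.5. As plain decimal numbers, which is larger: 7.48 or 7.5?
7.5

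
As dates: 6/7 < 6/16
True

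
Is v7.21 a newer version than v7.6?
Yes. Version numbers are compared segment by segment as integers, not as decimals: minor version 21 > 6, so v7.21 > v7.6 (even though the decimal 7.21 < 7.6).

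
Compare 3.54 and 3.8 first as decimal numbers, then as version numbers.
As decimals: 3.54 < 3.8. As versions: v3.54 > v3.8 (minor version 54 > 8).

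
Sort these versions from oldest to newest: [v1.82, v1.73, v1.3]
[v1.3, v1.73, v1.82]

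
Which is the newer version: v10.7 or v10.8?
v10.8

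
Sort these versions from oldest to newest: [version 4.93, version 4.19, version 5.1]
[version 4.19, version 4.93, version 5.1]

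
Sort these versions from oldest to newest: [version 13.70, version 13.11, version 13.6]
[version 13.6, version 13.11, version 13.70]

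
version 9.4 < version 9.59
True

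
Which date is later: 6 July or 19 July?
19 July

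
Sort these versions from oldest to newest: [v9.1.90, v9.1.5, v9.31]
[v9.1.5, v9.1.90, v9.31]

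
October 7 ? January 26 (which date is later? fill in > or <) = >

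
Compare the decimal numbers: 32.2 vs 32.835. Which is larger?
32.835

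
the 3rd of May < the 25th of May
True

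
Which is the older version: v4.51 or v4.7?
v4.7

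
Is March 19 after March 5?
Yes. Day 19 comes after day 5 in March — this is a date comparison, not a decimal one (the decimal 3.19 would be smaller than 3.5).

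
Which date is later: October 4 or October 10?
October 10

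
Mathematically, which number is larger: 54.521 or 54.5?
54.521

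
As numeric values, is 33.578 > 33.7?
False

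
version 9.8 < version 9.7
False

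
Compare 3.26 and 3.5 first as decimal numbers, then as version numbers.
As decimals: 3.26 < 3.5. As versions: v3.26 > v3.5 (minor version 26 > 5).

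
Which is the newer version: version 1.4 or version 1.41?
version 1.41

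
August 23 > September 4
False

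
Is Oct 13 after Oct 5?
Yes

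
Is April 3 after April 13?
No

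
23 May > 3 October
False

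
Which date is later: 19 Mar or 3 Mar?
19 Mar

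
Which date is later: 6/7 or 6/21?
6/21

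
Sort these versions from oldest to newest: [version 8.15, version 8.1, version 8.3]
[version 8.1, version 8.3, version 8.15]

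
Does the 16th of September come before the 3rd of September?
No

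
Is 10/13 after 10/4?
Yes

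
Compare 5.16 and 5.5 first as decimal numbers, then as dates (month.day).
As decimals: 5.16 < 5.5. As dates: 5/16 is later than 5/5 (day 16 > day 5).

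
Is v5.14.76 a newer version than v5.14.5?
Yes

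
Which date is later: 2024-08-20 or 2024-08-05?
2024-08-20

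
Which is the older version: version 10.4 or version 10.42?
version 10.4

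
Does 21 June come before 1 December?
Yes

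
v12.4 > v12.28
False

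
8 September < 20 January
False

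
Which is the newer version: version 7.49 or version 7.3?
version 7.49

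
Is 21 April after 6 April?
Yes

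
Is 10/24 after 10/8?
Yes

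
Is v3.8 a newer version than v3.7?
Yes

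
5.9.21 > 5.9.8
True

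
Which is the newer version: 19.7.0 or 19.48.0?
19.48.0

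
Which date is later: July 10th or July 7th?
July 10th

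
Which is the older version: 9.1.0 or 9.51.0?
9.1.0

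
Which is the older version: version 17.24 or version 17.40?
version 17.24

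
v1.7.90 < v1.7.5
False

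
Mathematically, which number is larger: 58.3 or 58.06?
58.3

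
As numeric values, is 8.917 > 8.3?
True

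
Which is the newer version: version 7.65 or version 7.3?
version 7.65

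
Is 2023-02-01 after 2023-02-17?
No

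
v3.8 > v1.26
True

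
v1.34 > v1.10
True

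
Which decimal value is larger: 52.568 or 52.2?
52.568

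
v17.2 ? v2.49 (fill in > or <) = >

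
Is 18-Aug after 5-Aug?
Yes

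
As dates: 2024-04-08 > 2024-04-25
False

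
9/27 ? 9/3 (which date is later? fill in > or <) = >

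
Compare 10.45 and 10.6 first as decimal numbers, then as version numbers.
As decimals: 10.45 < 10.6. As versions: v10.45 > v10.6 (minor version 45 > 6).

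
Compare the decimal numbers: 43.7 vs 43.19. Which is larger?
43.7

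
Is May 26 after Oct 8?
No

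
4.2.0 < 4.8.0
True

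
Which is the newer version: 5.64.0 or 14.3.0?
14.3.0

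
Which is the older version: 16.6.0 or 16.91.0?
16.6.0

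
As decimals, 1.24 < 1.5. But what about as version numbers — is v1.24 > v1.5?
True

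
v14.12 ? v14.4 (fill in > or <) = >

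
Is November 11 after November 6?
Yes. Day 11 comes after day 6 in November — this is a date comparison, not a decimal one (the decimal 11.11 would be smaller than 11.6).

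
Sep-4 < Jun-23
False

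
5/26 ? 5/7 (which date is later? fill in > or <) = >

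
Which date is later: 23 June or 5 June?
23 June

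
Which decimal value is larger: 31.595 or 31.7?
31.7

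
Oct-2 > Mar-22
True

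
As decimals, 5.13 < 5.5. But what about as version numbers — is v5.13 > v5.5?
True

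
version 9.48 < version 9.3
False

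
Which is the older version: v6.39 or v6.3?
v6.3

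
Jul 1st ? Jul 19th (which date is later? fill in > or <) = <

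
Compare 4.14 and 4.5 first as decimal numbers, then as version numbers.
As decimals: 4.14 < 4.5. As versions: v4.14 > v4.5 (minor version 14 > 5).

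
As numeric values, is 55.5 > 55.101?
True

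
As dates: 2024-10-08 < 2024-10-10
True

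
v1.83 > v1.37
True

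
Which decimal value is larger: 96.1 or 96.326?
96.326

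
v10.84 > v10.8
True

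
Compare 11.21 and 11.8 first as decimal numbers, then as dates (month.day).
As decimals: 11.21 < 11.8. As dates: 11/21 is later than 11/8 (day 21 > day 8).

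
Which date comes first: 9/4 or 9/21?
9/4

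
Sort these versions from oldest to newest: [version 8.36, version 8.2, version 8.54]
[version 8.2, version 8.36, version 8.54]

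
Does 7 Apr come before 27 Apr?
Yes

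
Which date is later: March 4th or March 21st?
March 21st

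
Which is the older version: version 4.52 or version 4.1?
version 4.1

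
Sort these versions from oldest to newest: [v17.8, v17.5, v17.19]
[v17.5, v17.8, v17.19]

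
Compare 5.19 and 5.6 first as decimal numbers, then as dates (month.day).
As decimals: 5.19 < 5.6. As dates: 5/19 is later than 5/6 (day 19 > day 6).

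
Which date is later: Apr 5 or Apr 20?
Apr 20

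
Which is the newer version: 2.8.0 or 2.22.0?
2.22.0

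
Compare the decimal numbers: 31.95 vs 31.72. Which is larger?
31.95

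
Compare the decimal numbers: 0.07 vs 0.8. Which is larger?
0.8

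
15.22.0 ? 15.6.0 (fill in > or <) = >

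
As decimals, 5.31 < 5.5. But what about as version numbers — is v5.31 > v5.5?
True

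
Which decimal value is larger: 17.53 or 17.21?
17.53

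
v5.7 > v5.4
True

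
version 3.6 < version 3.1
False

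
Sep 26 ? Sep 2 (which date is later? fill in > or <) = >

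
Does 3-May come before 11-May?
Yes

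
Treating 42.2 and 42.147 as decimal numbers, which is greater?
42.2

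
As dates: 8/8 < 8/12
True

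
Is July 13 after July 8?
Yes. Day 13 comes after day 8 in July — this is a date comparison, not a decimal one (the decimal 7.13 would be smaller than 7.8).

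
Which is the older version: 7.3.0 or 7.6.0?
7.3.0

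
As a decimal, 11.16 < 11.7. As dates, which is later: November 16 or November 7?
November 16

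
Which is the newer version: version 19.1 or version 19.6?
version 19.6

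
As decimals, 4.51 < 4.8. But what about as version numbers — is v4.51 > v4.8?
True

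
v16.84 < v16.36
False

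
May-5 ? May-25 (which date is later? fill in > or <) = <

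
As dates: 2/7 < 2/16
True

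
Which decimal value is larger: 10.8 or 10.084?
10.8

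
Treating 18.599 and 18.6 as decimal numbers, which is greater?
18.6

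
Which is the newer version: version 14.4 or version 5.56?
version 14.4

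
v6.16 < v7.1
True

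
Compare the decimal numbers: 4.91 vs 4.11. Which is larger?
4.91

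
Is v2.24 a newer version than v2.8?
Yes. Version numbers are compared segment by segment as integers, not as decimals: minor version 24 > 8, so v2.24 > v2.8 (even though the decimal 2.24 < 2.8).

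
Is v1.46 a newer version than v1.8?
Yes. Version numbers are compared segment by segment as integers, not as decimals: minor version 46 > 8, so v1.46 > v1.8 (even though the decimal 1.46 < 1.8).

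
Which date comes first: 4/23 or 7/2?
4/23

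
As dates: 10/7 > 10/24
False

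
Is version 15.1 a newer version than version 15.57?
No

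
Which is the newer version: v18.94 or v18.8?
v18.94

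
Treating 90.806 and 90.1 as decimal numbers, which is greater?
90.806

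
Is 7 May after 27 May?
No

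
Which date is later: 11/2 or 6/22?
11/2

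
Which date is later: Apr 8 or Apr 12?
Apr 12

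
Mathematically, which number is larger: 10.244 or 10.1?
10.244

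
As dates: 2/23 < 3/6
True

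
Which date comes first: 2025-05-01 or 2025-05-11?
2025-05-01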